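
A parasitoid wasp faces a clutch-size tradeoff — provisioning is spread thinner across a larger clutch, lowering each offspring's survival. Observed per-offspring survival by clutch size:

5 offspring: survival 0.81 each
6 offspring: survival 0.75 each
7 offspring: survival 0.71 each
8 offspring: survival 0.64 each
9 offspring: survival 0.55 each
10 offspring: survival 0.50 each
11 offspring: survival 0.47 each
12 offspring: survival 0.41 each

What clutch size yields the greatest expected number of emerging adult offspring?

11

Expected emerging adult offspring = c × s(c):
  c=5: 5 × 0.81 = 4.050
  c=6: 6 × 0.75 = 4.500
  c=7: 7 × 0.71 = 4.970
  c=8: 8 × 0.64 = 5.120
  c=9: 9 × 0.55 = 4.950
  c=10: 10 × 0.50 = 5.000
  c=11: 11 × 0.47 = 5.170
  c=12: 12 × 0.41 = 4.920
Maximum at c = 11 (5.170 emerging adult offspring).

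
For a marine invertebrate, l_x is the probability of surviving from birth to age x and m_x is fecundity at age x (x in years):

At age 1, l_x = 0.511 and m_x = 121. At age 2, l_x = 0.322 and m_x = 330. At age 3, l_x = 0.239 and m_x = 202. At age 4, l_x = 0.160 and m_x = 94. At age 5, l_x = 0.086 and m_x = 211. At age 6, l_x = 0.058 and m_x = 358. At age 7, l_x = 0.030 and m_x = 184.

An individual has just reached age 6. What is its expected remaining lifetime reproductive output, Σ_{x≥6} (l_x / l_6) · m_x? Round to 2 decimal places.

453.17

l_6 = 0.058. Conditional survival from age 6 to x is l_x / l_6.
  x=6: (0.058/0.058) × 358 = 358.0000
  x=7: (0.030/0.058) × 184 = 95.1724
Sum = 358.0000 + 95.1724 = 453.1724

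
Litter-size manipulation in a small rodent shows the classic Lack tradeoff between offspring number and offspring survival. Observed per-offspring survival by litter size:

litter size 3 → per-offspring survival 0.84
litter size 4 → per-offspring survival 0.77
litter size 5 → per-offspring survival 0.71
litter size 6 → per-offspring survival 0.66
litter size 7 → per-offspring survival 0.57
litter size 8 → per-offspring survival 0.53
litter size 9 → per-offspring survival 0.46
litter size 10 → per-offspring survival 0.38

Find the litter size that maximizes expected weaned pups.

8

Expected weaned pups = c × s(c):
  c=3: 3 × 0.84 = 2.520
  c=4: 4 × 0.77 = 3.080
  c=5: 5 × 0.71 = 3.550
  c=6: 6 × 0.66 = 3.960
  c=7: 7 × 0.57 = 3.990
  c=8: 8 × 0.53 = 4.240
  c=9: 9 × 0.46 = 4.140
  c=10: 10 × 0.38 = 3.800
Maximum at c = 8 (4.240 weaned pups).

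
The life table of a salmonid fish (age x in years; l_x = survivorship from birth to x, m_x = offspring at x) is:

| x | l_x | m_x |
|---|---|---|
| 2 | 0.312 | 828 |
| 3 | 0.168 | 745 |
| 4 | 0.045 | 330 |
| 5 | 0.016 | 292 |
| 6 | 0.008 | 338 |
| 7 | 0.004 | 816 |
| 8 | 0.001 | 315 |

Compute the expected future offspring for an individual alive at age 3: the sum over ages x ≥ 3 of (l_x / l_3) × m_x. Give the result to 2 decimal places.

l_3 = 0.168. Conditional survival from age 3 to x is l_x / l_3.
  x=3: (0.168/0.168) × 745 = 745.0000
  x=4: (0.045/0.168) × 330 = 88.3929
  x=5: (0.016/0.168) × 292 = 27.8095
  x=6: (0.008/0.168) × 338 = 16.0952
  x=7: (0.004/0.168) × 816 = 19.4286
  x=8: (0.001/0.168) × 315 = 1.8750
Sum = 745.0000 + 88.3929 + 27.8095 + 16.0952 + 19.4286 + 1.8750 = 898.6012

898.60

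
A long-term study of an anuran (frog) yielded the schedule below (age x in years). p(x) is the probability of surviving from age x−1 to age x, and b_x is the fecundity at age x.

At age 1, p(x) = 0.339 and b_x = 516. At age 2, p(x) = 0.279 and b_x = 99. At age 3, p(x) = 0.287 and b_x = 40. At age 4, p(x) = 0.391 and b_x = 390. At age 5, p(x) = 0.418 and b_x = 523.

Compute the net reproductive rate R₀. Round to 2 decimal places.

191.83

Survivorship from birth: l_x = p_1·p_2·…·p_x.
  l_1 = 0.33900
  l_2 = 0.09458
  l_3 = 0.02714
  l_4 = 0.01061
  l_5 = 0.00444
R₀ = Σ l_x b_x:
  age 1: 0.33900 × 516 = 174.9240
  age 2: 0.09458 × 99 = 9.3634
  age 3: 0.02714 × 40 = 1.0856
  age 4: 0.01061 × 390 = 4.1379
  age 5: 0.00444 × 523 = 2.3221
R₀ = 174.9240 + 9.3634 + 1.0856 + 4.1379 + 2.3221 = 191.8330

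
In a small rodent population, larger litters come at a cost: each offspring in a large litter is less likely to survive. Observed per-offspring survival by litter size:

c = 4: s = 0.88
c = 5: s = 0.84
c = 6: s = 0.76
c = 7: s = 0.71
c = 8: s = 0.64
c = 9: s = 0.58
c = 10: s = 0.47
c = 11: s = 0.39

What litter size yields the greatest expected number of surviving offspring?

9

Expected surviving offspring = c × s(c):
  c=4: 4 × 0.88 = 3.520
  c=5: 5 × 0.84 = 4.200
  c=6: 6 × 0.76 = 4.560
  c=7: 7 × 0.71 = 4.970
  c=8: 8 × 0.64 = 5.120
  c=9: 9 × 0.58 = 5.220
  c=10: 10 × 0.47 = 4.700
  c=11: 11 × 0.39 = 4.290
Maximum at c = 9 (5.220 surviving offspring).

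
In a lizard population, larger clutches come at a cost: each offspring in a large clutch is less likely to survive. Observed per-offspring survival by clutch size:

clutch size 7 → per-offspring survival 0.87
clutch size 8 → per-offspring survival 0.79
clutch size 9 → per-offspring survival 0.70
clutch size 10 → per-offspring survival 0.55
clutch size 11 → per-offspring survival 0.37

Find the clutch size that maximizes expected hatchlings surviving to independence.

8

Expected hatchlings surviving to independence = c × s(c):
  c=7: 7 × 0.87 = 6.090
  c=8: 8 × 0.79 = 6.320
  c=9: 9 × 0.70 = 6.300
  c=10: 10 × 0.55 = 5.500
  c=11: 11 × 0.37 = 4.070
Maximum at c = 8 (6.320 hatchlings surviving to independence).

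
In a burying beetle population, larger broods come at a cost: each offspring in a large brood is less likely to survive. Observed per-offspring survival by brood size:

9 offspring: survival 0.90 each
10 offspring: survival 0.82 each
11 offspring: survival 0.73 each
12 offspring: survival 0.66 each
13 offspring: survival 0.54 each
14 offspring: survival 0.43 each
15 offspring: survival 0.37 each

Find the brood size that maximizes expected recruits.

10

Expected recruits = c × s(c):
  c=9: 9 × 0.90 = 8.100
  c=10: 10 × 0.82 = 8.200
  c=11: 11 × 0.73 = 8.030
  c=12: 12 × 0.66 = 7.920
  c=13: 13 × 0.54 = 7.020
  c=14: 14 × 0.43 = 6.020
  c=15: 15 × 0.37 = 5.550
Maximum at c = 10 (8.200 recruits).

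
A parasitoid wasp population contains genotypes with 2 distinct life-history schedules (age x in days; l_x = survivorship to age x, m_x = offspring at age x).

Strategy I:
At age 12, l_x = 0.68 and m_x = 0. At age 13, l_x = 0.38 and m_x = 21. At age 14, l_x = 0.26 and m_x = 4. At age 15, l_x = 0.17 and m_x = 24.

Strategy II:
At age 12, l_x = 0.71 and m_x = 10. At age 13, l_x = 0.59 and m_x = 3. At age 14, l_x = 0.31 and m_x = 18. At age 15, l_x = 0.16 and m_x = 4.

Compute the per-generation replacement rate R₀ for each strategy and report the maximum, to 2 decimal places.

Strategy I: R₀ = 0.68×0 + 0.38×21 + 0.26×4 + 0.17×24 = 13.1000
Strategy II: R₀ = 0.71×10 + 0.59×3 + 0.31×18 + 0.16×4 = 15.0900
Highest R₀: strategy II with 15.0900.

15.09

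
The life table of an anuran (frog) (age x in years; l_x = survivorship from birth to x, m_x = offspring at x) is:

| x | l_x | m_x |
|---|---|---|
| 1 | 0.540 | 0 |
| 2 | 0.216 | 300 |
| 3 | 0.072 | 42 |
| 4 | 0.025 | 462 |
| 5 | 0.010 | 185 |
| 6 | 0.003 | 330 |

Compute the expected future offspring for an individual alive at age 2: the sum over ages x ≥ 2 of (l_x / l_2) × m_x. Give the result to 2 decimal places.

380.62

l_2 = 0.216. Conditional survival from age 2 to x is l_x / l_2.
  x=2: (0.216/0.216) × 300 = 300.0000
  x=3: (0.072/0.216) × 42 = 14.0000
  x=4: (0.025/0.216) × 462 = 53.4722
  x=5: (0.010/0.216) × 185 = 8.5648
  x=6: (0.003/0.216) × 330 = 4.5833
Sum = 300.0000 + 14.0000 + 53.4722 + 8.5648 + 4.5833 = 380.6204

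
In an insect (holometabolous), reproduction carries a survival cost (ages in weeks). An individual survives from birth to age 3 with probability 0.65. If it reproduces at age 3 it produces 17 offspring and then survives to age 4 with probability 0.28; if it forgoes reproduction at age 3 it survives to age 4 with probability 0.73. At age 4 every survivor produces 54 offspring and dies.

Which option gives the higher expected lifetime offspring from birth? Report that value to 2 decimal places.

breed at age 3: R₀ = 0.65 × (17 + 0.28 × 54) = 0.65 × 32.1200 = 20.8780
delay to age 4: R₀ = 0.65 × (0.73 × 54) = 0.65 × 39.4200 = 25.6230
Higher: delay to age 4 (25.6230).

25.62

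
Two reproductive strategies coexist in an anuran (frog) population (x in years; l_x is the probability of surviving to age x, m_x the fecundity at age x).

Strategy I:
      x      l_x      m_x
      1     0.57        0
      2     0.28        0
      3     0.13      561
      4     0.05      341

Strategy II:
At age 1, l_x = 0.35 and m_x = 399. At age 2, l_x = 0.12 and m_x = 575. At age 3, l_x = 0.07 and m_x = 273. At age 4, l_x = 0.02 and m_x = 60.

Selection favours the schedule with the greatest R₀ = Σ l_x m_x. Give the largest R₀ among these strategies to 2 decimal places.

228.96

Strategy I: R₀ = 0.57×0 + 0.28×0 + 0.13×561 + 0.05×341 = 89.9800
Strategy II: R₀ = 0.35×399 + 0.12×575 + 0.07×273 + 0.02×60 = 228.9600
Highest R₀: strategy II with 228.9600.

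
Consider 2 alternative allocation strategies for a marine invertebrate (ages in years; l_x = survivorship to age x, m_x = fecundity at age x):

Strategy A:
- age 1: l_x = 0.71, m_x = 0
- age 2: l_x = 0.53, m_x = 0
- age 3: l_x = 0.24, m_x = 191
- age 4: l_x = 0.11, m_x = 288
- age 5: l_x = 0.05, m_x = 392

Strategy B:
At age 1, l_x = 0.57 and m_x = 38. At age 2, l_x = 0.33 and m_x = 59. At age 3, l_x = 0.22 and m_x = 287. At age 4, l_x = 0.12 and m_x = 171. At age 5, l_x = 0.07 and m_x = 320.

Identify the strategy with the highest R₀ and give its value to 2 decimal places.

Strategy A: R₀ = 0.71×0 + 0.53×0 + 0.24×191 + 0.11×288 + 0.05×392 = 97.1200
Strategy B: R₀ = 0.57×38 + 0.33×59 + 0.22×287 + 0.12×171 + 0.07×320 = 147.1900
Highest R₀: strategy B with 147.1900.

147.19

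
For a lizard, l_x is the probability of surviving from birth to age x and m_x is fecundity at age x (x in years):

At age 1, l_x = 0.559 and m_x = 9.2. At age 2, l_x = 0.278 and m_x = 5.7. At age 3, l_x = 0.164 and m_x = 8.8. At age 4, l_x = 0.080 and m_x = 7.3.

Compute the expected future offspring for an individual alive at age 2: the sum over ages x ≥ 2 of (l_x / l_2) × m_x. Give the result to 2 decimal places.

l_2 = 0.278. Conditional survival from age 2 to x is l_x / l_2.
  x=2: (0.278/0.278) × 5.7 = 5.7000
  x=3: (0.164/0.278) × 8.8 = 5.1914
  x=4: (0.080/0.278) × 7.3 = 2.1007
Sum = 5.7000 + 5.1914 + 2.1007 = 12.9921

12.99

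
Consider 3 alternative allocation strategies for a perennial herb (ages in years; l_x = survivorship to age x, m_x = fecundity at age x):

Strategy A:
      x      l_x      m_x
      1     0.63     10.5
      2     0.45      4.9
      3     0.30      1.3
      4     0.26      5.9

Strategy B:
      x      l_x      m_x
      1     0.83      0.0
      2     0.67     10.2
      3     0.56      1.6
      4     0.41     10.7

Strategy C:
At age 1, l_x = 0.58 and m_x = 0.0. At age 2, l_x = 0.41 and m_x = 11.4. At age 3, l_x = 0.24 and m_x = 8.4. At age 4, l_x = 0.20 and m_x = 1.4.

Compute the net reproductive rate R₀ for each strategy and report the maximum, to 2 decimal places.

12.12

Strategy A: R₀ = 0.63×10.5 + 0.45×4.9 + 0.30×1.3 + 0.26×5.9 = 10.7440
Strategy B: R₀ = 0.83×0.0 + 0.67×10.2 + 0.56×1.6 + 0.41×10.7 = 12.1170
Strategy C: R₀ = 0.58×0.0 + 0.41×11.4 + 0.24×8.4 + 0.20×1.4 = 6.9700
Highest R₀: strategy B with 12.1170.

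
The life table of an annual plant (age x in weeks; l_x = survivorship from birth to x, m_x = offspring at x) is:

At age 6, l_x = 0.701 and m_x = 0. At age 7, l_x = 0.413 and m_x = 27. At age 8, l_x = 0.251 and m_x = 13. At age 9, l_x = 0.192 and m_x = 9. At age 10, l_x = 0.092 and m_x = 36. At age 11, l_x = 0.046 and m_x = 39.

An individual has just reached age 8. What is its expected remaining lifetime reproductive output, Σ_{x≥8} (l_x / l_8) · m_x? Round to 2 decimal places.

l_8 = 0.251. Conditional survival from age 8 to x is l_x / l_8.
  x=8: (0.251/0.251) × 13 = 13.0000
  x=9: (0.192/0.251) × 9 = 6.8845
  x=10: (0.092/0.251) × 36 = 13.1952
  x=11: (0.046/0.251) × 39 = 7.1474
Sum = 13.0000 + 6.8845 + 13.1952 + 7.1474 = 40.2271

40.23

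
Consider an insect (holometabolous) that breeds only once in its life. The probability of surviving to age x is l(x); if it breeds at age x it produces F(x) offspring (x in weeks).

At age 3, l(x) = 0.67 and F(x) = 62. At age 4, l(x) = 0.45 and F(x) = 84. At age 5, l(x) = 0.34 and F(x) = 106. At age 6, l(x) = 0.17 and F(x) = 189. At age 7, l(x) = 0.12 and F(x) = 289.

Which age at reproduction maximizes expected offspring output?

Expected offspring if breeding at age x = l(x) × F(x):
  age 3: 0.67 × 62 = 41.540
  age 4: 0.45 × 84 = 37.800
  age 5: 0.34 × 106 = 36.040
  age 6: 0.17 × 189 = 32.130
  age 7: 0.12 × 289 = 34.680
Maximum at age 3 (41.540).

3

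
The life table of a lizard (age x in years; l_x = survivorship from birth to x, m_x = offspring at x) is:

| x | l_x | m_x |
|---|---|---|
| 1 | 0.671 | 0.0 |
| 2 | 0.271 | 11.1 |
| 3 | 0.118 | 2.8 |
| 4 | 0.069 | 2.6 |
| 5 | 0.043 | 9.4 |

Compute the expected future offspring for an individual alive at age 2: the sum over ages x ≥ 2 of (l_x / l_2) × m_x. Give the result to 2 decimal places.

l_2 = 0.271. Conditional survival from age 2 to x is l_x / l_2.
  x=2: (0.271/0.271) × 11.1 = 11.1000
  x=3: (0.118/0.271) × 2.8 = 1.2192
  x=4: (0.069/0.271) × 2.6 = 0.6620
  x=5: (0.043/0.271) × 9.4 = 1.4915
Sum = 11.1000 + 1.2192 + 0.6620 + 1.4915 = 14.4727

14.47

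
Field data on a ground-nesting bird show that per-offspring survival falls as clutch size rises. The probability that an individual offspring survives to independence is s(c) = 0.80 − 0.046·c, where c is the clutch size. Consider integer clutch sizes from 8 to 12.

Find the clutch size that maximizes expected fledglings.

9

Expected fledglings = c × s(c):
  c=8: 8 × 0.432 = 3.456
  c=9: 9 × 0.386 = 3.474
  c=10: 10 × 0.340 = 3.400
  c=11: 11 × 0.294 = 3.234
  c=12: 12 × 0.248 = 2.976
Maximum at c = 9 (3.474 fledglings).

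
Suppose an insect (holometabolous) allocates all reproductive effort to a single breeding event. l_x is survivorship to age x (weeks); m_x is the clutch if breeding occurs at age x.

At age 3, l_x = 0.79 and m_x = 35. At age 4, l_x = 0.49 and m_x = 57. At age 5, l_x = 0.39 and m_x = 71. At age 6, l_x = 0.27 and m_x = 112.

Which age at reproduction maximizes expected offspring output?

6

Expected offspring if breeding at age x = l_x × m_x:
  age 3: 0.79 × 35 = 27.650
  age 4: 0.49 × 57 = 27.930
  age 5: 0.39 × 71 = 27.690
  age 6: 0.27 × 112 = 30.240
Maximum at age 6 (30.240).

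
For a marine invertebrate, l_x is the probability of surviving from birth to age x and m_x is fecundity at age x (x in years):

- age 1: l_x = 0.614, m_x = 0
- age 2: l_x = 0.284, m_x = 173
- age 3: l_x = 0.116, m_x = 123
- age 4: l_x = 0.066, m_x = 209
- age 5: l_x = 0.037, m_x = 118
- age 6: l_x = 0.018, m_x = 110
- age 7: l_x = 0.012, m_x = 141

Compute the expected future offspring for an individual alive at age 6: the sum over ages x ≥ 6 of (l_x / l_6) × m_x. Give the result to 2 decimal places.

l_6 = 0.018. Conditional survival from age 6 to x is l_x / l_6.
  x=6: (0.018/0.018) × 110 = 110.0000
  x=7: (0.012/0.018) × 141 = 94.0000
Sum = 110.0000 + 94.0000 = 204.0000

204.00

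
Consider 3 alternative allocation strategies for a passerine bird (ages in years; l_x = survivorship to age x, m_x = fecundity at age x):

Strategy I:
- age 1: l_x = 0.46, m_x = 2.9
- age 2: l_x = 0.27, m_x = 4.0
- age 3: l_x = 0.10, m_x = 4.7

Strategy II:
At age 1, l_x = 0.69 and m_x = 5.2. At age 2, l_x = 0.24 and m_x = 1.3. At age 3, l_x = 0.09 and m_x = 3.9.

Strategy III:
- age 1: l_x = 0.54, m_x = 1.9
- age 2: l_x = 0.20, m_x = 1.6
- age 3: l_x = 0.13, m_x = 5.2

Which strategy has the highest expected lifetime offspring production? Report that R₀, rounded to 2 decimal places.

4.25

Strategy I: R₀ = 0.46×2.9 + 0.27×4.0 + 0.10×4.7 = 2.8840
Strategy II: R₀ = 0.69×5.2 + 0.24×1.3 + 0.09×3.9 = 4.2510
Strategy III: R₀ = 0.54×1.9 + 0.20×1.6 + 0.13×5.2 = 2.0220
Highest R₀: strategy II with 4.2510.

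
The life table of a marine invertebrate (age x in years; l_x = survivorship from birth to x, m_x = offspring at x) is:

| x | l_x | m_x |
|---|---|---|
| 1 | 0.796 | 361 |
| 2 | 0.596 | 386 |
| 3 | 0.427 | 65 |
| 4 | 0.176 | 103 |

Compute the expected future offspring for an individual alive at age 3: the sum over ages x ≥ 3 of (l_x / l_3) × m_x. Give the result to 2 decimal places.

107.45

l_3 = 0.427. Conditional survival from age 3 to x is l_x / l_3.
  x=3: (0.427/0.427) × 65 = 65.0000
  x=4: (0.176/0.427) × 103 = 42.4543
Sum = 65.0000 + 42.4543 = 107.4543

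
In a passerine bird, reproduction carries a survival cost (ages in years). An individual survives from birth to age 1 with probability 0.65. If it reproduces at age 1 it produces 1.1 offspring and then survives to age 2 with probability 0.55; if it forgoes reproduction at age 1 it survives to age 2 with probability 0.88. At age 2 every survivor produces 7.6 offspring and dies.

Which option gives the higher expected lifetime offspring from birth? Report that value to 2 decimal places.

4.35

breed at age 1: R₀ = 0.65 × (1.1 + 0.55 × 7.6) = 0.65 × 5.2800 = 3.4320
delay to age 2: R₀ = 0.65 × (0.88 × 7.6) = 0.65 × 6.6880 = 4.3472
Higher: delay to age 2 (4.3472).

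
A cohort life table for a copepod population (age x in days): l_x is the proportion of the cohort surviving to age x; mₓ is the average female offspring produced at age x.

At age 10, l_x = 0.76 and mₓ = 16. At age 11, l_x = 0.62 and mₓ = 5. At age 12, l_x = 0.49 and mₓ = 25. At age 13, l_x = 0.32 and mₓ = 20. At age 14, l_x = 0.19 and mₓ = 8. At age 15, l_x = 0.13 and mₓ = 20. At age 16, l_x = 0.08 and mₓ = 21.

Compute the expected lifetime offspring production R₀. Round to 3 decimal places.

R₀ = Σ l_x mₓ:
  age 10: 0.76 × 16 = 12.1600
  age 11: 0.62 × 5 = 3.1000
  age 12: 0.49 × 25 = 12.2500
  age 13: 0.32 × 20 = 6.4000
  age 14: 0.19 × 8 = 1.5200
  age 15: 0.13 × 20 = 2.6000
  age 16: 0.08 × 21 = 1.6800
R₀ = 12.1600 + 3.1000 + 12.2500 + 6.4000 + 1.5200 + 2.6000 + 1.6800 = 39.7100

39.710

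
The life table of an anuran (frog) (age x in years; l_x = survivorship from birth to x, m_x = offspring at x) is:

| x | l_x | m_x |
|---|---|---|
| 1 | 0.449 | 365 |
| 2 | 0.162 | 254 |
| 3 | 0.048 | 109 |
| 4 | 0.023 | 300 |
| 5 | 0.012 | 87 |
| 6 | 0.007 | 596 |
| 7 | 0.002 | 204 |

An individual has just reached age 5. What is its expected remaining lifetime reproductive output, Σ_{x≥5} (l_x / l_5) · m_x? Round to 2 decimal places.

468.67

l_5 = 0.012. Conditional survival from age 5 to x is l_x / l_5.
  x=5: (0.012/0.012) × 87 = 87.0000
  x=6: (0.007/0.012) × 596 = 347.6667
  x=7: (0.002/0.012) × 204 = 34.0000
Sum = 87.0000 + 347.6667 + 34.0000 = 468.6667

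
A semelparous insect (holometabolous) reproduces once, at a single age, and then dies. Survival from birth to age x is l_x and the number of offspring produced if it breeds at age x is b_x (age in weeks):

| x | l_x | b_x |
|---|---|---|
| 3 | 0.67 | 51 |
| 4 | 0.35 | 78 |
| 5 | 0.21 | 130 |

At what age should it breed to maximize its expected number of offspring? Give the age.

3

Expected offspring if breeding at age x = l_x × b_x:
  age 3: 0.67 × 51 = 34.170
  age 4: 0.35 × 78 = 27.300
  age 5: 0.21 × 130 = 27.300
Maximum at age 3 (34.170).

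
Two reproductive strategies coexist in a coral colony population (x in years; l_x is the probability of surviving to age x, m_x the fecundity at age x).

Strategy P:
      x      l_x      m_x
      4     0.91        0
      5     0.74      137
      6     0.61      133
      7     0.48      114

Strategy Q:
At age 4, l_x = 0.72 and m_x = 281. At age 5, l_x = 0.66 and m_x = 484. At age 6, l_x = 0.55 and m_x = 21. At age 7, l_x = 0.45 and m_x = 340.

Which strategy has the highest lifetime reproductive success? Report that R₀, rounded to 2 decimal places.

Strategy P: R₀ = 0.91×0 + 0.74×137 + 0.61×133 + 0.48×114 = 237.2300
Strategy Q: R₀ = 0.72×281 + 0.66×484 + 0.55×21 + 0.45×340 = 686.3100
Highest R₀: strategy Q with 686.3100.

686.31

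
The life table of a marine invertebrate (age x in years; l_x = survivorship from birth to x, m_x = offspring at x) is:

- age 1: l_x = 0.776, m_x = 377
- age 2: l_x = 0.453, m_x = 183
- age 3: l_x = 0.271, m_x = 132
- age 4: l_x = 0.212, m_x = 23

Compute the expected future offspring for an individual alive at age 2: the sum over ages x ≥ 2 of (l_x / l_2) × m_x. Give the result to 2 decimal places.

272.73

l_2 = 0.453. Conditional survival from age 2 to x is l_x / l_2.
  x=2: (0.453/0.453) × 183 = 183.0000
  x=3: (0.271/0.453) × 132 = 78.9669
  x=4: (0.212/0.453) × 23 = 10.7638
Sum = 183.0000 + 78.9669 + 10.7638 = 272.7307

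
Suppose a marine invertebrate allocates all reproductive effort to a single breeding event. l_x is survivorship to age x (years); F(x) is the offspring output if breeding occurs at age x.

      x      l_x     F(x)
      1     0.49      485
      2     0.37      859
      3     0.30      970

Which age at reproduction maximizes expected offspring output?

Expected offspring if breeding at age x = l_x × F(x):
  age 1: 0.49 × 485 = 237.650
  age 2: 0.37 × 859 = 317.830
  age 3: 0.30 × 970 = 291.000
Maximum at age 2 (317.830).

2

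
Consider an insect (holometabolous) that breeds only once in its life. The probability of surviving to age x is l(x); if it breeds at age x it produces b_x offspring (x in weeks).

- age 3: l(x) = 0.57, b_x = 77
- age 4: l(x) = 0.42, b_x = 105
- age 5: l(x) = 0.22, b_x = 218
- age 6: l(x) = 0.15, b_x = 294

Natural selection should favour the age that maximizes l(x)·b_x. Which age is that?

5

Expected offspring if breeding at age x = l(x) × b_x:
  age 3: 0.57 × 77 = 43.890
  age 4: 0.42 × 105 = 44.100
  age 5: 0.22 × 218 = 47.960
  age 6: 0.15 × 294 = 44.100
Maximum at age 5 (47.960).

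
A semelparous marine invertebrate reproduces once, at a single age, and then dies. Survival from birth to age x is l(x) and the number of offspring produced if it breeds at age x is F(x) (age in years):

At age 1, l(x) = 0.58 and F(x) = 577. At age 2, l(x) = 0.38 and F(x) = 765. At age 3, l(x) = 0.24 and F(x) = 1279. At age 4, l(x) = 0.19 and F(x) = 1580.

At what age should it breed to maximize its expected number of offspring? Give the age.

Expected offspring if breeding at age x = l(x) × F(x):
  age 1: 0.58 × 577 = 334.660
  age 2: 0.38 × 765 = 290.700
  age 3: 0.24 × 1279 = 306.960
  age 4: 0.19 × 1580 = 300.200
Maximum at age 1 (334.660).

1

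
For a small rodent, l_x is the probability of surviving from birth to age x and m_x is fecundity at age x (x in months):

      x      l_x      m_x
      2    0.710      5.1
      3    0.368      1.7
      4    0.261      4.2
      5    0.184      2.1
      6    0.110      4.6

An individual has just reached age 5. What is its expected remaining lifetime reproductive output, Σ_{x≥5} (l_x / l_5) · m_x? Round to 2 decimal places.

4.85

l_5 = 0.184. Conditional survival from age 5 to x is l_x / l_5.
  x=5: (0.184/0.184) × 2.1 = 2.1000
  x=6: (0.110/0.184) × 4.6 = 2.7500
Sum = 2.1000 + 2.7500 = 4.8500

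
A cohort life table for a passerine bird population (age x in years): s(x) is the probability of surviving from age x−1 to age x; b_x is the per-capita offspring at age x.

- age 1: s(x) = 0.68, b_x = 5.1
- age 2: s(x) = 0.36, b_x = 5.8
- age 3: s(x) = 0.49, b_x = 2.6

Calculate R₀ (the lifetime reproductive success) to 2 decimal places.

5.20

Survivorship from birth: l_x = s_1·s_2·…·s_x.
  l_1 = 0.68000
  l_2 = 0.24480
  l_3 = 0.11995
R₀ = Σ l_x b_x:
  age 1: 0.68000 × 5.1 = 3.4680
  age 2: 0.24480 × 5.8 = 1.4198
  age 3: 0.11995 × 2.6 = 0.3119
R₀ = 3.4680 + 1.4198 + 0.3119 = 5.1997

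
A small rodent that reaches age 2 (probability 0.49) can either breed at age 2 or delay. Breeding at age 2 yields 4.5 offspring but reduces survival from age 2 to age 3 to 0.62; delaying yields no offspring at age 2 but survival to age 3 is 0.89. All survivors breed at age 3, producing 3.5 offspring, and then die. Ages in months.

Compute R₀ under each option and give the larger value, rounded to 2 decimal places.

breed at age 2: R₀ = 0.49 × (4.5 + 0.62 × 3.5) = 0.49 × 6.6700 = 3.2683
delay to age 3: R₀ = 0.49 × (0.89 × 3.5) = 0.49 × 3.1150 = 1.5264
Higher: breed at age 2 (3.2683).

3.27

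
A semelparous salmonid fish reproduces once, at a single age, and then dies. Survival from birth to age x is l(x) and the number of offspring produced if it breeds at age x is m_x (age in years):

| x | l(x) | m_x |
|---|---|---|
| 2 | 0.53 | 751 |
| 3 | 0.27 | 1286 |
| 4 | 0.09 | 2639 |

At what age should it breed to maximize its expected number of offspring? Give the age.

2

Expected offspring if breeding at age x = l(x) × m_x:
  age 2: 0.53 × 751 = 398.030
  age 3: 0.27 × 1286 = 347.220
  age 4: 0.09 × 2639 = 237.510
Maximum at age 2 (398.030).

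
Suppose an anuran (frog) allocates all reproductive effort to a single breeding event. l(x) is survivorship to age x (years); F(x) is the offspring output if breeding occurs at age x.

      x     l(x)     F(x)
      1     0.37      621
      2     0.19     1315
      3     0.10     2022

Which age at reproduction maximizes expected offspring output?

2

Expected offspring if breeding at age x = l(x) × F(x):
  age 1: 0.37 × 621 = 229.770
  age 2: 0.19 × 1315 = 249.850
  age 3: 0.10 × 2022 = 202.200
Maximum at age 2 (249.850).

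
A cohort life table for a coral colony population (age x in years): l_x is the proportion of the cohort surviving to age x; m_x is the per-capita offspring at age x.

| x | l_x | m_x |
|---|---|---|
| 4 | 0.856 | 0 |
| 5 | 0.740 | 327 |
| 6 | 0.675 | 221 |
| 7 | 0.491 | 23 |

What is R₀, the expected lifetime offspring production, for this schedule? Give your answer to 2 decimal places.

R₀ = Σ l_x m_x:
  age 4: 0.856 × 0 = 0.0000
  age 5: 0.740 × 327 = 241.9800
  age 6: 0.675 × 221 = 149.1750
  age 7: 0.491 × 23 = 11.2930
R₀ = 0.0000 + 241.9800 + 149.1750 + 11.2930 = 402.4480

402.45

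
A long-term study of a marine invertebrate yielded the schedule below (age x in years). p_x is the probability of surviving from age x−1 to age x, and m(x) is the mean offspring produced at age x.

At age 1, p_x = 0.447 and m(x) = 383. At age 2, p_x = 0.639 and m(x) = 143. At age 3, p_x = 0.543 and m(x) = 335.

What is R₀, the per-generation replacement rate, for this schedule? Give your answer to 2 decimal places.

264.00

Survivorship from birth: l_x = p_1·p_2·…·p_x.
  l_1 = 0.44700
  l_2 = 0.28563
  l_3 = 0.15510
R₀ = Σ l_x m(x):
  age 1: 0.44700 × 383 = 171.2010
  age 2: 0.28563 × 143 = 40.8451
  age 3: 0.15510 × 335 = 51.9585
R₀ = 171.2010 + 40.8451 + 51.9585 = 264.0046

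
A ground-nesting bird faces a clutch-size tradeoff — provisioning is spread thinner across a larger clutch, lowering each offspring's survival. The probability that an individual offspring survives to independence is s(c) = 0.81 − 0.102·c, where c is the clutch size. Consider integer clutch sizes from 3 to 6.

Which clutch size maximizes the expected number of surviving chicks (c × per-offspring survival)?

Expected surviving chicks = c × s(c):
  c=3: 3 × 0.504 = 1.512
  c=4: 4 × 0.402 = 1.608
  c=5: 5 × 0.300 = 1.500
  c=6: 6 × 0.198 = 1.188
Maximum at c = 4 (1.608 surviving chicks).

4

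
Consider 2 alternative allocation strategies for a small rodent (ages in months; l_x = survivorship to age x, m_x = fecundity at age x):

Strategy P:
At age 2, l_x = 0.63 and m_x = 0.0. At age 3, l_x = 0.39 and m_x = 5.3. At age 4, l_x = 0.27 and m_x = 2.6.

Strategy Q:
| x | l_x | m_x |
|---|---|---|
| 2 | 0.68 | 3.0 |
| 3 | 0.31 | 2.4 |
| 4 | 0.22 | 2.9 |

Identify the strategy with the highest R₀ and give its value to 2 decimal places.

3.42

Strategy P: R₀ = 0.63×0.0 + 0.39×5.3 + 0.27×2.6 = 2.7690
Strategy Q: R₀ = 0.68×3.0 + 0.31×2.4 + 0.22×2.9 = 3.4220
Highest R₀: strategy Q with 3.4220.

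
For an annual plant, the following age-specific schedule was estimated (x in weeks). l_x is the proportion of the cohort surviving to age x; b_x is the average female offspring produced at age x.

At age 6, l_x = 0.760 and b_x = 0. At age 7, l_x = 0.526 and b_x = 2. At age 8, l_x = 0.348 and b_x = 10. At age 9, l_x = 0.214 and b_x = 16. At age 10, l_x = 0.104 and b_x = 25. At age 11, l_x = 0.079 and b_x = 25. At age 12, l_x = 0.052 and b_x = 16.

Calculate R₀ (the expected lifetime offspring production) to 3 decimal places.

13.363

R₀ = Σ l_x b_x:
  age 6: 0.760 × 0 = 0.0000
  age 7: 0.526 × 2 = 1.0520
  age 8: 0.348 × 10 = 3.4800
  age 9: 0.214 × 16 = 3.4240
  age 10: 0.104 × 25 = 2.6000
  age 11: 0.079 × 25 = 1.9750
  age 12: 0.052 × 16 = 0.8320
R₀ = 0.0000 + 1.0520 + 3.4800 + 3.4240 + 2.6000 + 1.9750 + 0.8320 = 13.3630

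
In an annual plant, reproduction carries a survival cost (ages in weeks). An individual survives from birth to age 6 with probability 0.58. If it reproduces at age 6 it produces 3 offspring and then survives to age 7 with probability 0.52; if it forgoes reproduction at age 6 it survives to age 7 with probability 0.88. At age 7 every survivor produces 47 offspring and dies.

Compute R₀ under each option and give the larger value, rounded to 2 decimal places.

23.99

breed at age 6: R₀ = 0.58 × (3 + 0.52 × 47) = 0.58 × 27.4400 = 15.9152
delay to age 7: R₀ = 0.58 × (0.88 × 47) = 0.58 × 41.3600 = 23.9888
Higher: delay to age 7 (23.9888).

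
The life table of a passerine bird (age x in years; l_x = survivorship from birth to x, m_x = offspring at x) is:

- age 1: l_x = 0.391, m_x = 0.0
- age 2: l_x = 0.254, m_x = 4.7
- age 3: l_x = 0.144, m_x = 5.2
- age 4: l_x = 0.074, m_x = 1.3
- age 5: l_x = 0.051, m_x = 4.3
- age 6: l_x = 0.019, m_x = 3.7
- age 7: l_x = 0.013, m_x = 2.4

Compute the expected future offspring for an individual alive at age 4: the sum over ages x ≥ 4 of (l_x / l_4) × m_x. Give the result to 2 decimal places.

l_4 = 0.074. Conditional survival from age 4 to x is l_x / l_4.
  x=4: (0.074/0.074) × 1.3 = 1.3000
  x=5: (0.051/0.074) × 4.3 = 2.9635
  x=6: (0.019/0.074) × 3.7 = 0.9500
  x=7: (0.013/0.074) × 2.4 = 0.4216
Sum = 1.3000 + 2.9635 + 0.9500 + 0.4216 = 5.6351

5.64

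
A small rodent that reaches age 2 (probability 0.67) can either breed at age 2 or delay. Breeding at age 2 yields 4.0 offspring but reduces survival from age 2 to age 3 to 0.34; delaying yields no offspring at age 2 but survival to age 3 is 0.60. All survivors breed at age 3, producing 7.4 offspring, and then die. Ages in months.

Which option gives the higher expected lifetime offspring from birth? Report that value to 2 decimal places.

breed at age 2: R₀ = 0.67 × (4.0 + 0.34 × 7.4) = 0.67 × 6.5160 = 4.3657
delay to age 3: R₀ = 0.67 × (0.60 × 7.4) = 0.67 × 4.4400 = 2.9748
Higher: breed at age 2 (4.3657).

4.37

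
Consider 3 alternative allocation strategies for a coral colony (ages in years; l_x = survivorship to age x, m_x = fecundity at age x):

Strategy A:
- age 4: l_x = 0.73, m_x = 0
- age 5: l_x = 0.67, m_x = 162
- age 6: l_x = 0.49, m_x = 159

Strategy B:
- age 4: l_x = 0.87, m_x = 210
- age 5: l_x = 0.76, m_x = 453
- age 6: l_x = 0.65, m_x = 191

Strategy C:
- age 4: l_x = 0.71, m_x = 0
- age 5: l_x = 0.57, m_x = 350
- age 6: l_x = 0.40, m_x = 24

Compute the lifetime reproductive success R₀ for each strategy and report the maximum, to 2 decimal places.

Strategy A: R₀ = 0.73×0 + 0.67×162 + 0.49×159 = 186.4500
Strategy B: R₀ = 0.87×210 + 0.76×453 + 0.65×191 = 651.1300
Strategy C: R₀ = 0.71×0 + 0.57×350 + 0.40×24 = 209.1000
Highest R₀: strategy B with 651.1300.

651.13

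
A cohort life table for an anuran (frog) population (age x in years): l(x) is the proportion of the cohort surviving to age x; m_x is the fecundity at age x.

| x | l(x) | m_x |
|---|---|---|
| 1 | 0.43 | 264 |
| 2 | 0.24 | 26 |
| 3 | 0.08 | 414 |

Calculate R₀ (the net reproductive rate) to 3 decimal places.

152.880

R₀ = Σ l(x) m_x:
  age 1: 0.43 × 264 = 113.5200
  age 2: 0.24 × 26 = 6.2400
  age 3: 0.08 × 414 = 33.1200
R₀ = 113.5200 + 6.2400 + 33.1200 = 152.8800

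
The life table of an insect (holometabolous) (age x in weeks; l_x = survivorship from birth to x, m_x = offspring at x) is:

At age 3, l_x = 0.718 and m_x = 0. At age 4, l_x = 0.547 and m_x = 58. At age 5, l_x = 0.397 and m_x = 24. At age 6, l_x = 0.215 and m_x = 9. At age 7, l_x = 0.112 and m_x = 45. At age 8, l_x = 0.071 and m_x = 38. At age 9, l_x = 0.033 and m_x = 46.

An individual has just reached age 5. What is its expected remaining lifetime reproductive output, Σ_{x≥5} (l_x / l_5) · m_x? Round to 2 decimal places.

52.19

l_5 = 0.397. Conditional survival from age 5 to x is l_x / l_5.
  x=5: (0.397/0.397) × 24 = 24.0000
  x=6: (0.215/0.397) × 9 = 4.8741
  x=7: (0.112/0.397) × 45 = 12.6952
  x=8: (0.071/0.397) × 38 = 6.7960
  x=9: (0.033/0.397) × 46 = 3.8237
Sum = 24.0000 + 4.8741 + 12.6952 + 6.7960 + 3.8237 = 52.1889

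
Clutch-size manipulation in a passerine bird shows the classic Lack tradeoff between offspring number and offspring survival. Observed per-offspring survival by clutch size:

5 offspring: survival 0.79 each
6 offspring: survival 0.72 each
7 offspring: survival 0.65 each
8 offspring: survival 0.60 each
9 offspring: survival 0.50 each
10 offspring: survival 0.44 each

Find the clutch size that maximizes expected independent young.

8

Expected independent young = c × s(c):
  c=5: 5 × 0.79 = 3.950
  c=6: 6 × 0.72 = 4.320
  c=7: 7 × 0.65 = 4.550
  c=8: 8 × 0.60 = 4.800
  c=9: 9 × 0.50 = 4.500
  c=10: 10 × 0.44 = 4.400
Maximum at c = 8 (4.800 independent young).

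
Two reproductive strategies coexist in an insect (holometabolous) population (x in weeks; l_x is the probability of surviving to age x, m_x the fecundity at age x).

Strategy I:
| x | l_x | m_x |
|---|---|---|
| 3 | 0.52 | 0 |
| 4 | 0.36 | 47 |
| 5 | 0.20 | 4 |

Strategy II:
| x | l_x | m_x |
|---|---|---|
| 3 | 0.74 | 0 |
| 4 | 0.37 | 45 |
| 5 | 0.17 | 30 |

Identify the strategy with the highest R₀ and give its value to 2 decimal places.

21.75

Strategy I: R₀ = 0.52×0 + 0.36×47 + 0.20×4 = 17.7200
Strategy II: R₀ = 0.74×0 + 0.37×45 + 0.17×30 = 21.7500
Highest R₀: strategy II with 21.7500.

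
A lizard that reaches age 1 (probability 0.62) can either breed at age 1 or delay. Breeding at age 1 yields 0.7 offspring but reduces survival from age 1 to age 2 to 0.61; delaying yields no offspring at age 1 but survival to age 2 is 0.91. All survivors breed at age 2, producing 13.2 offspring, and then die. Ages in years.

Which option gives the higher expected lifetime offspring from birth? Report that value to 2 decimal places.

breed at age 1: R₀ = 0.62 × (0.7 + 0.61 × 13.2) = 0.62 × 8.7520 = 5.4262
delay to age 2: R₀ = 0.62 × (0.91 × 13.2) = 0.62 × 12.0120 = 7.4474
Higher: delay to age 2 (7.4474).

7.45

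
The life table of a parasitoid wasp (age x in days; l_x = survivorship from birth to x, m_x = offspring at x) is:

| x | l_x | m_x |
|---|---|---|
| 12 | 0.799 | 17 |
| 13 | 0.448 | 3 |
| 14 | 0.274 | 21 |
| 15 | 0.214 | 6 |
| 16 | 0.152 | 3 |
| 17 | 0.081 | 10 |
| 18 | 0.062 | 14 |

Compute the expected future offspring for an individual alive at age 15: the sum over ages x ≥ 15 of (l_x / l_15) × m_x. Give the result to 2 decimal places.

l_15 = 0.214. Conditional survival from age 15 to x is l_x / l_15.
  x=15: (0.214/0.214) × 6 = 6.0000
  x=16: (0.152/0.214) × 3 = 2.1308
  x=17: (0.081/0.214) × 10 = 3.7850
  x=18: (0.062/0.214) × 14 = 4.0561
Sum = 6.0000 + 2.1308 + 3.7850 + 4.0561 = 15.9720

15.97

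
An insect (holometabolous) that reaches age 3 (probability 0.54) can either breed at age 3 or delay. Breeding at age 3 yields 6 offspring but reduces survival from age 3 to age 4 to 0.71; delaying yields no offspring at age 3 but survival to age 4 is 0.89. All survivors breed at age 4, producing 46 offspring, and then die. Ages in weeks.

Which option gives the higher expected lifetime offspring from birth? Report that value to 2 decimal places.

22.11

breed at age 3: R₀ = 0.54 × (6 + 0.71 × 46) = 0.54 × 38.6600 = 20.8764
delay to age 4: R₀ = 0.54 × (0.89 × 46) = 0.54 × 40.9400 = 22.1076
Higher: delay to age 4 (22.1076).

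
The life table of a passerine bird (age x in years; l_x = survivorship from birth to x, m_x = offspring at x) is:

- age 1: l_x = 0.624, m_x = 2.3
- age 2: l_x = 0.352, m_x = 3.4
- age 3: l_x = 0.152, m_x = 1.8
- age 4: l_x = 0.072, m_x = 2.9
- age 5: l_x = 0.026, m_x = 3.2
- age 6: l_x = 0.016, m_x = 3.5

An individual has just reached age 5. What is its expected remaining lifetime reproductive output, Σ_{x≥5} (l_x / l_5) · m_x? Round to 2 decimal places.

5.35

l_5 = 0.026. Conditional survival from age 5 to x is l_x / l_5.
  x=5: (0.026/0.026) × 3.2 = 3.2000
  x=6: (0.016/0.026) × 3.5 = 2.1538
Sum = 3.2000 + 2.1538 = 5.3538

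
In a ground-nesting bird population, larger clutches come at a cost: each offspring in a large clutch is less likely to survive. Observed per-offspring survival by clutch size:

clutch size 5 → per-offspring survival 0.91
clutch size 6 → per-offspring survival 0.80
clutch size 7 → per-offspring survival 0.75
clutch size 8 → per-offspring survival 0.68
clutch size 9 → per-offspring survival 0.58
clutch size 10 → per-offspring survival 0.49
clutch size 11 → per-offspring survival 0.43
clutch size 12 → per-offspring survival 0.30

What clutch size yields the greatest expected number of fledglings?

Expected fledglings = c × s(c):
  c=5: 5 × 0.91 = 4.550
  c=6: 6 × 0.80 = 4.800
  c=7: 7 × 0.75 = 5.250
  c=8: 8 × 0.68 = 5.440
  c=9: 9 × 0.58 = 5.220
  c=10: 10 × 0.49 = 4.900
  c=11: 11 × 0.43 = 4.730
  c=12: 12 × 0.30 = 3.600
Maximum at c = 8 (5.440 fledglings).

8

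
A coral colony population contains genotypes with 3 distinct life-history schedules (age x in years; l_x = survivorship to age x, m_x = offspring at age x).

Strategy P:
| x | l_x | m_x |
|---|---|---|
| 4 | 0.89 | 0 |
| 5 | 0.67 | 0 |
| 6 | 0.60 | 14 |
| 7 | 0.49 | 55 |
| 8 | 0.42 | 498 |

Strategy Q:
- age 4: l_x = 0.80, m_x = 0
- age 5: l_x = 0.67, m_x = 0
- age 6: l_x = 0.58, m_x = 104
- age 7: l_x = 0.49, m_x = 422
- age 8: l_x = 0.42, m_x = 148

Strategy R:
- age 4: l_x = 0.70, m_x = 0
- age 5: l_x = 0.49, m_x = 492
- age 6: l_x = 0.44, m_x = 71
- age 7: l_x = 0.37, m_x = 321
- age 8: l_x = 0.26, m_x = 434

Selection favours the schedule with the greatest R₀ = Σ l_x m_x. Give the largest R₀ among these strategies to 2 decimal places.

503.93

Strategy P: R₀ = 0.89×0 + 0.67×0 + 0.60×14 + 0.49×55 + 0.42×498 = 244.5100
Strategy Q: R₀ = 0.80×0 + 0.67×0 + 0.58×104 + 0.49×422 + 0.42×148 = 329.2600
Strategy R: R₀ = 0.70×0 + 0.49×492 + 0.44×71 + 0.37×321 + 0.26×434 = 503.9300
Highest R₀: strategy R with 503.9300.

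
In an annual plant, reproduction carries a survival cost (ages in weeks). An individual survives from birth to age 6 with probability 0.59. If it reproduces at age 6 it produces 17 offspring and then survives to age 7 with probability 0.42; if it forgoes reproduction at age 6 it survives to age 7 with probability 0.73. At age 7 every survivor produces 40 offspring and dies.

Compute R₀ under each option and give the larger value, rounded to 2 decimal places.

breed at age 6: R₀ = 0.59 × (17 + 0.42 × 40) = 0.59 × 33.8000 = 19.9420
delay to age 7: R₀ = 0.59 × (0.73 × 40) = 0.59 × 29.2000 = 17.2280
Higher: breed at age 6 (19.9420).

19.94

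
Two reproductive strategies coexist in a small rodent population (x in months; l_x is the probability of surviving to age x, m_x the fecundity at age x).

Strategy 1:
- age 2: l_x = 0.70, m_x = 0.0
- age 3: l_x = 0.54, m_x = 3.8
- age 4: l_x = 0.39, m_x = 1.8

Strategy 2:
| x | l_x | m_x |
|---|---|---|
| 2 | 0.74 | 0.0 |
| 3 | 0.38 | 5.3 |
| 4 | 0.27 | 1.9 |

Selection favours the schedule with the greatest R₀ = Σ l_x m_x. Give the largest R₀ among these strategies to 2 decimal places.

2.75

Strategy 1: R₀ = 0.70×0.0 + 0.54×3.8 + 0.39×1.8 = 2.7540
Strategy 2: R₀ = 0.74×0.0 + 0.38×5.3 + 0.27×1.9 = 2.5270
Highest R₀: strategy 1 with 2.7540.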